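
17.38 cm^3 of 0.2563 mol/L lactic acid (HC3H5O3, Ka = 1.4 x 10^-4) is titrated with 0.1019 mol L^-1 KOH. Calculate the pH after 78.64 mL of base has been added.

n(acid) = 0.2563 x 0.01738 = 0.004454 mol; n(KOH) added = 0.1019 x 0.07864 = 0.008013 mol.
Base is in excess by 0.008013 - 0.004454 = 0.003559 mol in a total volume of 0.09602 L.
[OH^-] = 0.003559/0.09602 = 0.03706 M, so pOH = 1.43 and pH = 14.00 - 1.43 = 12.57.

12.57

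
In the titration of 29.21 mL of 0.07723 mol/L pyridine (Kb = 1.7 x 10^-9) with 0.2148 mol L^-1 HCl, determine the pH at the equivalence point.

n(C5H5N) = 0.07723 x 0.02921 = 0.002256 mol; V(HCl) at equivalence = 0.002256/0.2148 = 0.01050 L.
At equivalence the base is fully converted to C5H5NH+; total volume = 0.03971 L, so [C5H5NH+] = 0.002256/0.03971 = 0.05681 M.
Ka(C5H5NH+) = Kw/Kb = 1.0e-14 / 1.7 x 10^-9 = 5.88e-6.
[H^+] = sqrt(Ka x [C5H5NH+]) = sqrt(5.88e-6 x 0.05681) = 0.000578 M.
pH = -log(0.000578) = 3.24.

3.24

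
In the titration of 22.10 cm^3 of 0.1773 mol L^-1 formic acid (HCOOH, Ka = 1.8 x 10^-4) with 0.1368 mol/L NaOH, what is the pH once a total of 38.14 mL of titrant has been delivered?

12.33

n(acid) = 0.1773 x 0.02210 = 0.003918 mol; n(NaOH) added = 0.1368 x 0.03814 = 0.005218 mol.
Base is in excess by 0.005218 - 0.003918 = 0.001299 mol in a total volume of 0.06024 L.
[OH^-] = 0.001299/0.06024 = 0.02157 M, so pOH = 1.67 and pH = 14.00 - 1.67 = 12.33.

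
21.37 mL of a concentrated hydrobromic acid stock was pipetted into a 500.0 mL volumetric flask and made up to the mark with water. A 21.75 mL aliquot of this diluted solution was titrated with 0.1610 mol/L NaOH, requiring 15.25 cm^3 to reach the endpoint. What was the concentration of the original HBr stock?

n(NaOH) = 0.1610 x 0.01525 = 0.002455 mol.
n(HBr) in the aliquot = 0.002455 mol.
[diluted HBr] = 0.002455 / 0.02175 = 0.1129 M.
Dilution factor = 500.0/21.37 = 23.40, so [stock] = 0.1129 x 23.40 = 2.64 M.

2.64 M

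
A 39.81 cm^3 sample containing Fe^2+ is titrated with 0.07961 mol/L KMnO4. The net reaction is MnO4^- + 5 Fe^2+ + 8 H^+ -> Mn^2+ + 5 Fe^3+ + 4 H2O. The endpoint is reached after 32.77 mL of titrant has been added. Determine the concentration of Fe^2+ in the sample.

0.328 M

n(KMnO4) = 0.07961 x 0.03277 = 0.002609 mol.
From the balanced equation, 1 mol KMnO4 reacts with 5 mol Fe^2+, so n(Fe^2+) = 0.002609 x 5/1 = 0.01304 mol.
[Fe^2+] = 0.01304 / 0.03981 L = 0.328 M.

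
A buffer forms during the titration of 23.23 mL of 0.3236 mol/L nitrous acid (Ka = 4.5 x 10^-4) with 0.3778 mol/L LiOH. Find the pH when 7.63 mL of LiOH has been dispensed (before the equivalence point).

Initial n(HNO2) = 0.3236 x 0.02323 = 0.007517 mol.
n(LiOH) added = 0.3778 x 0.007630 = 0.002883 mol, converting that many moles of HNO2 to NO2-.
Remaining n(HNO2) = 0.004635 mol; n(NO2-) = 0.002883 mol.
By Henderson-Hasselbalch, pH = pKa + log([A^-]/[HA]) = 3.35 + log(0.002883/0.004635) = 3.35 + (-0.21) = 3.14.

3.14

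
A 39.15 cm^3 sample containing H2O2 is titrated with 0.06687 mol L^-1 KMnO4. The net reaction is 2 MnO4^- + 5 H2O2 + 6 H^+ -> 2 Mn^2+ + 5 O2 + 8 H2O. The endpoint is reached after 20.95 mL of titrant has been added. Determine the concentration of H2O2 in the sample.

n(KMnO4) = 0.06687 x 0.02095 = 0.001401 mol.
From the balanced equation, 2 mol KMnO4 reacts with 5 mol H2O2, so n(H2O2) = 0.001401 x 5/2 = 0.003502 mol.
[H2O2] = 0.003502 / 0.03915 L = 0.0895 M.

0.0895 M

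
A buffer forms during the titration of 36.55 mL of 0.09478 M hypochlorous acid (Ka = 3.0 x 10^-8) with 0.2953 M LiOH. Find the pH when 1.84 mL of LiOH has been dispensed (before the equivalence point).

6.79

Initial n(HClO) = 0.09478 x 0.03655 = 0.003464 mol.
n(LiOH) added = 0.2953 x 0.001840 = 0.0005434 mol, converting that many moles of HClO to ClO-.
Remaining n(HClO) = 0.002921 mol; n(ClO-) = 0.0005434 mol.
By Henderson-Hasselbalch, pH = pKa + log([A^-]/[HA]) = 7.52 + log(0.0005434/0.002921) = 7.52 + (-0.73) = 6.79.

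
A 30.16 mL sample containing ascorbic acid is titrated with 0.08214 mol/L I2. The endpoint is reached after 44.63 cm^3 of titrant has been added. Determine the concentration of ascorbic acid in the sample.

0.122 M

n(I2) = 0.08214 x 0.04463 = 0.003666 mol.
From the balanced equation, 1 mol I2 reacts with 1 mol ascorbic acid, so n(ascorbic acid) = 0.003666 x 1/1 = 0.003666 mol.
[ascorbic acid] = 0.003666 / 0.03016 L = 0.122 M.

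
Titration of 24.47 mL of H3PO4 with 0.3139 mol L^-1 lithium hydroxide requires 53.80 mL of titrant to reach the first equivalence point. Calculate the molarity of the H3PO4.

n(LiOH) = 0.3139 x 0.05380 = 0.01689 mol.
At the first equivalence point, 1 mol OH^- react per mol H3PO4, so n(H3PO4) = 0.01689 / 1 = 0.01689 mol.
[H3PO4] = 0.01689 / 0.02447 L = 0.690 M.

0.690 M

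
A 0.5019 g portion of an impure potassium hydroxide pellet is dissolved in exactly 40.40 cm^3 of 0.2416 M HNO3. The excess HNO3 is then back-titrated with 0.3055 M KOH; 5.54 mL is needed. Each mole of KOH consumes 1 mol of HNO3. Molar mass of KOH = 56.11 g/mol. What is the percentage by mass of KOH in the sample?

90.2%

Total n(HNO3) added = 0.2416 x 0.04040 = 0.009761 mol.
n(KOH) used = 0.3055 x 0.005540 = 0.001692 mol, which equals the excess n(HNO3).
So n(HNO3) consumed by the sample = 0.009761 - 0.001692 = 0.008068 mol.
n(KOH) = 0.008068 / 1 = 0.008068 mol.
mass KOH = 0.008068 x 56.11 = 0.4527 g, so %KOH = 0.4527/0.5019 x 100 = 90.2%.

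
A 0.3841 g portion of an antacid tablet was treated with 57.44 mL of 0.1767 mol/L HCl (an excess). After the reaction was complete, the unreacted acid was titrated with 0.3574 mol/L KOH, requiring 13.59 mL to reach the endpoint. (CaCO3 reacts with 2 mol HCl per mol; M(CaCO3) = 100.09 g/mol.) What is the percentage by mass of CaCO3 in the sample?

Total n(HCl) added = 0.1767 x 0.05744 = 0.01015 mol.
n(KOH) used = 0.3574 x 0.01359 = 0.004857 mol, which equals the excess n(HCl).
So n(HCl) consumed by the sample = 0.01015 - 0.004857 = 0.005293 mol.
n(CaCO3) = 0.005293 / 2 = 0.002646 mol.
mass CaCO3 = 0.002646 x 100.09 = 0.2649 g, so %CaCO3 = 0.2649/0.3841 x 100 = 69.0%.

69.0%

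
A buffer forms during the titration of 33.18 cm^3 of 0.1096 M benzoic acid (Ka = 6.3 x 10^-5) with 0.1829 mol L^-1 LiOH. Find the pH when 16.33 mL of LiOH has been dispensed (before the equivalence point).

4.86

Initial n(C6H5COOH) = 0.1096 x 0.03318 = 0.003637 mol.
n(LiOH) added = 0.1829 x 0.01633 = 0.002987 mol, converting that many moles of C6H5COOH to C6H5COO-.
Remaining n(C6H5COOH) = 0.0006498 mol; n(C6H5COO-) = 0.002987 mol.
By Henderson-Hasselbalch, pH = pKa + log([A^-]/[HA]) = 4.20 + log(0.002987/0.0006498) = 4.20 + (+0.66) = 4.86.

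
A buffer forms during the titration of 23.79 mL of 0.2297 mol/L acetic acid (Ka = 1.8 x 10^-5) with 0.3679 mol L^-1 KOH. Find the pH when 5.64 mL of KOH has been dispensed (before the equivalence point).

4.53

Initial n(CH3COOH) = 0.2297 x 0.02379 = 0.005465 mol.
n(KOH) added = 0.3679 x 0.005640 = 0.002075 mol, converting that many moles of CH3COOH to CH3COO-.
Remaining n(CH3COOH) = 0.003390 mol; n(CH3COO-) = 0.002075 mol.
By Henderson-Hasselbalch, pH = pKa + log([A^-]/[HA]) = 4.74 + log(0.002075/0.003390) = 4.74 + (-0.21) = 4.53.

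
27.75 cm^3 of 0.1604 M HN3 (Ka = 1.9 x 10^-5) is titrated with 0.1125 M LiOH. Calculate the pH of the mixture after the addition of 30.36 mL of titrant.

5.24

Initial n(HN3) = 0.1604 x 0.02775 = 0.004451 mol.
n(LiOH) added = 0.1125 x 0.03036 = 0.003416 mol, converting that many moles of HN3 to N3-.
Remaining n(HN3) = 0.001036 mol; n(N3-) = 0.003416 mol.
By Henderson-Hasselbalch, pH = pKa + log([A^-]/[HA]) = 4.72 + log(0.003416/0.001036) = 4.72 + (+0.52) = 5.24.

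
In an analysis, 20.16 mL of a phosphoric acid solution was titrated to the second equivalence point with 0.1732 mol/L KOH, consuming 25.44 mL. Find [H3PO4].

n(KOH) = 0.1732 x 0.02544 = 0.004406 mol.
At the second equivalence point, 2 mol OH^- react per mol H3PO4, so n(H3PO4) = 0.004406 / 2 = 0.002203 mol.
[H3PO4] = 0.002203 / 0.02016 L = 0.109 M.

0.109 M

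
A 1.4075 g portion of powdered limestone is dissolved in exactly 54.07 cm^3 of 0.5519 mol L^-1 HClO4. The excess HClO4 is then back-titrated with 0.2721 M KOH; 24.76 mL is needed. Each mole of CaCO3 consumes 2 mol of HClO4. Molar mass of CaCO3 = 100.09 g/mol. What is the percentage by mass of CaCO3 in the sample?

82.1%

Total n(HClO4) added = 0.5519 x 0.05407 = 0.02984 mol.
n(KOH) used = 0.2721 x 0.02476 = 0.006737 mol, which equals the excess n(HClO4).
So n(HClO4) consumed by the sample = 0.02984 - 0.006737 = 0.02310 mol.
n(CaCO3) = 0.02310 / 2 = 0.01155 mol.
mass CaCO3 = 0.01155 x 100.09 = 1.156 g, so %CaCO3 = 1.156/1.4075 x 100 = 82.1%.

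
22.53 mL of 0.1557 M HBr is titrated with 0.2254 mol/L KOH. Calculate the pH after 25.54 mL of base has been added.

12.67

n(acid) = 0.1557 x 0.02253 = 0.003508 mol; n(KOH) added = 0.2254 x 0.02554 = 0.005757 mol.
Base is in excess by 0.005757 - 0.003508 = 0.002249 mol in a total volume of 0.04807 L.
[OH^-] = 0.002249/0.04807 = 0.04678 M, so pOH = 1.33 and pH = 14.00 - 1.33 = 12.67.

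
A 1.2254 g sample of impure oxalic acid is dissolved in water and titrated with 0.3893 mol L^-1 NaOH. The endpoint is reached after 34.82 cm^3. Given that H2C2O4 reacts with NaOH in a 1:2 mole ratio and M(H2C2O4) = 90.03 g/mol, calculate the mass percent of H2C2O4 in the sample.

n(NaOH) = 0.3893 x 0.03482 = 0.01356 mol.
n(H2C2O4) = 0.01356 / 2 = 0.006778 mol.
mass of H2C2O4 = 0.006778 x 90.03 = 0.6102 g.
% purity = 0.6102 / 1.2254 x 100 = 49.8%.

49.8%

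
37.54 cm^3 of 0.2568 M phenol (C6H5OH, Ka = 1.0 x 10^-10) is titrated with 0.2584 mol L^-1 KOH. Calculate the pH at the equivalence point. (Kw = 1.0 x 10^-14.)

n(C6H5OH) = 0.2568 x 0.03754 = 0.009640 mol; V(KOH) at equivalence = 0.009640/0.2584 = 0.03731 L.
At equivalence all the acid is converted to C6H5O-; total volume = 0.03754 + 0.03731 = 0.07485 L, so [C6H5O-] = 0.009640/0.07485 = 0.1288 M.
Kb = Kw/Ka = 1.0e-14 / 1.0 x 10^-10 = 0.000100.
[OH^-] = sqrt(Kb x [C6H5O-]) = sqrt(0.000100 x 0.1288) = 0.00359 M.
pOH = 2.45, so pH = 14.00 - 2.45 = 11.55.

11.55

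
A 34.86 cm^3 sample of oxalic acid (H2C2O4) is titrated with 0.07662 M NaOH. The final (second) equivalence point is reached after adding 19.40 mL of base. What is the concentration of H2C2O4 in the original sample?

n(NaOH) = 0.07662 x 0.01940 = 0.001486 mol.
At the final (second) equivalence point, 2 mol OH^- react per mol H2C2O4, so n(H2C2O4) = 0.001486 / 2 = 0.0007432 mol.
[H2C2O4] = 0.0007432 / 0.03486 L = 0.0213 M.

0.0213 M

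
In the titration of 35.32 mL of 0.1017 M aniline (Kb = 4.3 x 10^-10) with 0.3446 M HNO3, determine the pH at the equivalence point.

n(C6H5NH2) = 0.1017 x 0.03532 = 0.003592 mol; V(HNO3) at equivalence = 0.003592/0.3446 = 0.01042 L.
At equivalence the base is fully converted to C6H5NH3+; total volume = 0.04574 L, so [C6H5NH3+] = 0.003592/0.04574 = 0.07853 M.
Ka(C6H5NH3+) = Kw/Kb = 1.0e-14 / 4.3 x 10^-10 = 2.33e-5.
[H^+] = sqrt(Ka x [C6H5NH3+]) = sqrt(2.33e-5 x 0.07853) = 0.00135 M.
pH = -log(0.00135) = 2.87.

2.87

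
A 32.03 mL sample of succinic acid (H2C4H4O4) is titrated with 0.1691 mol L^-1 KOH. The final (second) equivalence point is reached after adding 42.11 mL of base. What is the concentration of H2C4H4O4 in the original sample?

n(KOH) = 0.1691 x 0.04211 = 0.007121 mol.
At the final (second) equivalence point, 2 mol OH^- react per mol H2C4H4O4, so n(H2C4H4O4) = 0.007121 / 2 = 0.003560 mol.
[H2C4H4O4] = 0.003560 / 0.03203 L = 0.111 M.

0.111 M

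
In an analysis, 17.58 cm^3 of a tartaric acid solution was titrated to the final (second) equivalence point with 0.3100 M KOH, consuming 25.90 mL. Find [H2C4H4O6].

0.228 M

n(KOH) = 0.3100 x 0.02590 = 0.008029 mol.
At the final (second) equivalence point, 2 mol OH^- react per mol H2C4H4O6, so n(H2C4H4O6) = 0.008029 / 2 = 0.004014 mol.
[H2C4H4O6] = 0.004014 / 0.01758 L = 0.228 M.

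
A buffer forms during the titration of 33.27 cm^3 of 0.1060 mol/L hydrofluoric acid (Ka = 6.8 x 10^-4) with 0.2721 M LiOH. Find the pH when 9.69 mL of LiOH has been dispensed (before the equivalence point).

3.64

Initial n(HF) = 0.1060 x 0.03327 = 0.003527 mol.
n(LiOH) added = 0.2721 x 0.009690 = 0.002637 mol, converting that many moles of HF to F-.
Remaining n(HF) = 0.0008900 mol; n(F-) = 0.002637 mol.
By Henderson-Hasselbalch, pH = pKa + log([A^-]/[HA]) = 3.17 + log(0.002637/0.0008900) = 3.17 + (+0.47) = 3.64.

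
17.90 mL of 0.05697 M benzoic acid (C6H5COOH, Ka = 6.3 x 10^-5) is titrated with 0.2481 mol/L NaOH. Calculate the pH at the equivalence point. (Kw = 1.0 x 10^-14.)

8.43

n(C6H5COOH) = 0.05697 x 0.01790 = 0.001020 mol; V(NaOH) at equivalence = 0.001020/0.2481 = 0.004110 L.
At equivalence all the acid is converted to C6H5COO-; total volume = 0.01790 + 0.004110 = 0.02201 L, so [C6H5COO-] = 0.001020/0.02201 = 0.04633 M.
Kb = Kw/Ka = 1.0e-14 / 6.3 x 10^-5 = 1.59e-10.
[OH^-] = sqrt(Kb x [C6H5COO-]) = sqrt(1.59e-10 x 0.04633) = 2.71e-6 M.
pOH = 5.57, so pH = 14.00 - 5.57 = 8.43.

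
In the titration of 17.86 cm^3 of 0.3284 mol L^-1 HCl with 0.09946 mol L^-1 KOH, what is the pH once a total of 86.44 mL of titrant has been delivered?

n(acid) = 0.3284 x 0.01786 = 0.005865 mol; n(KOH) added = 0.09946 x 0.08644 = 0.008597 mol.
Base is in excess by 0.008597 - 0.005865 = 0.002732 mol in a total volume of 0.1043 L.
[OH^-] = 0.002732/0.1043 = 0.02619 M, so pOH = 1.58 and pH = 14.00 - 1.58 = 12.42.

12.42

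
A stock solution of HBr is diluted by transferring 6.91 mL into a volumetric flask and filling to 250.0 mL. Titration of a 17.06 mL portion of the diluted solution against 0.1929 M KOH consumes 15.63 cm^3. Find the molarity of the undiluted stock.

6.39 M

n(KOH) = 0.1929 x 0.01563 = 0.003015 mol.
n(HBr) in the aliquot = 0.003015 mol.
[diluted HBr] = 0.003015 / 0.01706 = 0.1767 M.
Dilution factor = 250.0/6.910 = 36.18, so [stock] = 0.1767 x 36.18 = 6.39 M.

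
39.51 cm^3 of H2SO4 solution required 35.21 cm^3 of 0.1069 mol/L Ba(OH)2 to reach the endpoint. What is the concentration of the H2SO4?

n(Ba(OH)2) delivered = 0.1069 x 0.03521 = 0.003764 mol.
For a 1:1 reaction, n(H2SO4) = 0.003764 mol.
[H2SO4] = 0.003764 mol / 0.03951 L = 0.0953 M.

0.0953 M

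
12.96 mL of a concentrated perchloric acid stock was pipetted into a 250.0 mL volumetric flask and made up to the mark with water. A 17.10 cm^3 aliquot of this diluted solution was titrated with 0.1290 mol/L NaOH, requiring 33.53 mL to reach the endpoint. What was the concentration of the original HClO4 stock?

n(NaOH) = 0.1290 x 0.03353 = 0.004325 mol.
n(HClO4) in the aliquot = 0.004325 mol.
[diluted HClO4] = 0.004325 / 0.01710 = 0.2529 M.
Dilution factor = 250.0/12.96 = 19.29, so [stock] = 0.2529 x 19.29 = 4.88 M.

4.88 M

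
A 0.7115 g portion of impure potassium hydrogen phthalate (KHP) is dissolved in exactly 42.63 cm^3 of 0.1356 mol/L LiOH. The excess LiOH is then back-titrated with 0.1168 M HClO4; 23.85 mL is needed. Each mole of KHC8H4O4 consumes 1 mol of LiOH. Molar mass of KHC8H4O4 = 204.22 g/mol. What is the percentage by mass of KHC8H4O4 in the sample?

86.0%

Total n(LiOH) added = 0.1356 x 0.04263 = 0.005781 mol.
n(HClO4) used = 0.1168 x 0.02385 = 0.002786 mol, which equals the excess n(LiOH).
So n(LiOH) consumed by the sample = 0.005781 - 0.002786 = 0.002995 mol.
n(KHC8H4O4) = 0.002995 / 1 = 0.002995 mol.
mass KHC8H4O4 = 0.002995 x 204.22 = 0.6116 g, so %KHC8H4O4 = 0.6116/0.7115 x 100 = 86.0%.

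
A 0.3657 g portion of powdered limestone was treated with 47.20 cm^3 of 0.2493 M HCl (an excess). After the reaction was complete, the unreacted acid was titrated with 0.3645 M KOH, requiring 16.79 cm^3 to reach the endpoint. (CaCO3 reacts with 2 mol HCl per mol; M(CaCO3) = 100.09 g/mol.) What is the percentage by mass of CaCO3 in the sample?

77.3%

Total n(HCl) added = 0.2493 x 0.04720 = 0.01177 mol.
n(KOH) used = 0.3645 x 0.01679 = 0.006120 mol, which equals the excess n(HCl).
So n(HCl) consumed by the sample = 0.01177 - 0.006120 = 0.005647 mol.
n(CaCO3) = 0.005647 / 2 = 0.002824 mol.
mass CaCO3 = 0.002824 x 100.09 = 0.2826 g, so %CaCO3 = 0.2826/0.3657 x 100 = 77.3%.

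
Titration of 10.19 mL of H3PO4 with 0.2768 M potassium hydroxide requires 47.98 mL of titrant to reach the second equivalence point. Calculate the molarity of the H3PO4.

0.652 M

n(KOH) = 0.2768 x 0.04798 = 0.01328 mol.
At the second equivalence point, 2 mol OH^- react per mol H3PO4, so n(H3PO4) = 0.01328 / 2 = 0.006640 mol.
[H3PO4] = 0.006640 / 0.01019 L = 0.652 M.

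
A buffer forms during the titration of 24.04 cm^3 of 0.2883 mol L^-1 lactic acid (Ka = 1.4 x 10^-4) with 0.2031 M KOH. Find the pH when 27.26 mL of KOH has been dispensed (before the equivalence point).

Initial n(HC3H5O3) = 0.2883 x 0.02404 = 0.006931 mol.
n(KOH) added = 0.2031 x 0.02726 = 0.005537 mol, converting that many moles of HC3H5O3 to C3H5O3-.
Remaining n(HC3H5O3) = 0.001394 mol; n(C3H5O3-) = 0.005537 mol.
By Henderson-Hasselbalch, pH = pKa + log([A^-]/[HA]) = 3.85 + log(0.005537/0.001394) = 3.85 + (+0.60) = 4.45.

4.45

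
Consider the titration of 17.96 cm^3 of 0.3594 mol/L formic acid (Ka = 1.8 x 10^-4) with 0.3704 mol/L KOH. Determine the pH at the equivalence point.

8.50

n(HCOOH) = 0.3594 x 0.01796 = 0.006455 mol; V(KOH) at equivalence = 0.006455/0.3704 = 0.01743 L.
At equivalence all the acid is converted to HCOO-; total volume = 0.01796 + 0.01743 = 0.03539 L, so [HCOO-] = 0.006455/0.03539 = 0.1824 M.
Kb = Kw/Ka = 1.0e-14 / 1.8 x 10^-4 = 5.56e-11.
[OH^-] = sqrt(Kb x [HCOO-]) = sqrt(5.56e-11 x 0.1824) = 3.18e-6 M.
pOH = 5.50, so pH = 14.00 - 5.50 = 8.50.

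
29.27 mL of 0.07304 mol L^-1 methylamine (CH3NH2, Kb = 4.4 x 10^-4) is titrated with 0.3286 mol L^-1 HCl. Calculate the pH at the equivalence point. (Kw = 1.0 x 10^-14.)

n(CH3NH2) = 0.07304 x 0.02927 = 0.002138 mol; V(HCl) at equivalence = 0.002138/0.3286 = 0.006506 L.
At equivalence the base is fully converted to CH3NH3+; total volume = 0.03578 L, so [CH3NH3+] = 0.002138/0.03578 = 0.05976 M.
Ka(CH3NH3+) = Kw/Kb = 1.0e-14 / 4.4 x 10^-4 = 2.27e-11.
[H^+] = sqrt(Ka x [CH3NH3+]) = sqrt(2.27e-11 x 0.05976) = 1.17e-6 M.
pH = -log(1.17e-6) = 5.93.

5.93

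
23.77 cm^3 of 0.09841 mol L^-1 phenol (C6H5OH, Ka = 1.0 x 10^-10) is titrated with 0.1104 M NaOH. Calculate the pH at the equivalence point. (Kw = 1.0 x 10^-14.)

11.36

n(C6H5OH) = 0.09841 x 0.02377 = 0.002339 mol; V(NaOH) at equivalence = 0.002339/0.1104 = 0.02119 L.
At equivalence all the acid is converted to C6H5O-; total volume = 0.02377 + 0.02119 = 0.04496 L, so [C6H5O-] = 0.002339/0.04496 = 0.05203 M.
Kb = Kw/Ka = 1.0e-14 / 1.0 x 10^-10 = 0.000100.
[OH^-] = sqrt(Kb x [C6H5O-]) = sqrt(0.000100 x 0.05203) = 0.00228 M.
pOH = 2.64, so pH = 14.00 - 2.64 = 11.36.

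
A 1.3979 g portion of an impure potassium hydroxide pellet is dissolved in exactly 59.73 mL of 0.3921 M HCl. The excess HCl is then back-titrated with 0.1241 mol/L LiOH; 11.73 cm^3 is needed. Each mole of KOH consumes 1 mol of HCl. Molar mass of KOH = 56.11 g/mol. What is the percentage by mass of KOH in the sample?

Total n(HCl) added = 0.3921 x 0.05973 = 0.02342 mol.
n(LiOH) used = 0.1241 x 0.01173 = 0.001456 mol, which equals the excess n(HCl).
So n(HCl) consumed by the sample = 0.02342 - 0.001456 = 0.02196 mol.
n(KOH) = 0.02196 / 1 = 0.02196 mol.
mass KOH = 0.02196 x 56.11 = 1.232 g, so %KOH = 1.232/1.3979 x 100 = 88.2%.

88.2%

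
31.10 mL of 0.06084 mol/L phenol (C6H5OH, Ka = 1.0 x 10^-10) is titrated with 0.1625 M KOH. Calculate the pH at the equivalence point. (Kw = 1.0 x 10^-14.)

11.32

n(C6H5OH) = 0.06084 x 0.03110 = 0.001892 mol; V(KOH) at equivalence = 0.001892/0.1625 = 0.01164 L.
At equivalence all the acid is converted to C6H5O-; total volume = 0.03110 + 0.01164 = 0.04274 L, so [C6H5O-] = 0.001892/0.04274 = 0.04427 M.
Kb = Kw/Ka = 1.0e-14 / 1.0 x 10^-10 = 0.000100.
[OH^-] = sqrt(Kb x [C6H5O-]) = sqrt(0.000100 x 0.04427) = 0.00210 M.
pOH = 2.68, so pH = 14.00 - 2.68 = 11.32.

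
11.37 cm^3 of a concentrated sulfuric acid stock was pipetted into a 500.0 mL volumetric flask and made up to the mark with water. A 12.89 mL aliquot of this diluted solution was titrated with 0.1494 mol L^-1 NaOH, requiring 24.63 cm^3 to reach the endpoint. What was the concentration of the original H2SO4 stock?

6.28 M

n(NaOH) = 0.1494 x 0.02463 = 0.003680 mol.
n(H2SO4) in the aliquot = 0.003680 x 1/2 = 0.001840 mol.
[diluted H2SO4] = 0.001840 / 0.01289 = 0.1427 M.
Dilution factor = 500.0/11.37 = 43.98, so [stock] = 0.1427 x 43.98 = 6.28 M.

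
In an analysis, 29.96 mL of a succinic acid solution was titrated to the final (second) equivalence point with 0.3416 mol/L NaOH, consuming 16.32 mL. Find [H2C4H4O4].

0.0930 M

n(NaOH) = 0.3416 x 0.01632 = 0.005575 mol.
At the final (second) equivalence point, 2 mol OH^- react per mol H2C4H4O4, so n(H2C4H4O4) = 0.005575 / 2 = 0.002787 mol.
[H2C4H4O4] = 0.002787 / 0.02996 L = 0.0930 M.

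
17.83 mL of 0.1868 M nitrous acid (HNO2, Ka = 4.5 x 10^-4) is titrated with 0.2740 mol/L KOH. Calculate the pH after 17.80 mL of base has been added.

12.64

n(acid) = 0.1868 x 0.01783 = 0.003331 mol; n(KOH) added = 0.2740 x 0.01780 = 0.004877 mol.
Base is in excess by 0.004877 - 0.003331 = 0.001547 mol in a total volume of 0.03563 L.
[OH^-] = 0.001547/0.03563 = 0.04341 M, so pOH = 1.36 and pH = 14.00 - 1.36 = 12.64.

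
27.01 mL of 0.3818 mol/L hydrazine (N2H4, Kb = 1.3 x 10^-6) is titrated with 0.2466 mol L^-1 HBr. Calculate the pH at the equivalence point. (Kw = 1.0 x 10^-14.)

n(N2H4) = 0.3818 x 0.02701 = 0.01031 mol; V(HBr) at equivalence = 0.01031/0.2466 = 0.04182 L.
At equivalence the base is fully converted to N2H5+; total volume = 0.06883 L, so [N2H5+] = 0.01031/0.06883 = 0.1498 M.
Ka(N2H5+) = Kw/Kb = 1.0e-14 / 1.3 x 10^-6 = 7.69e-9.
[H^+] = sqrt(Ka x [N2H5+]) = sqrt(7.69e-9 x 0.1498) = 3.39e-5 M.
pH = -log(3.39e-5) = 4.47.

4.47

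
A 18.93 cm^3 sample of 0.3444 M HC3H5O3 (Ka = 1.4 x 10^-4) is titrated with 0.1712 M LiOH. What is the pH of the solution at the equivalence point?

n(HC3H5O3) = 0.3444 x 0.01893 = 0.006519 mol; V(LiOH) at equivalence = 0.006519/0.1712 = 0.03808 L.
At equivalence all the acid is converted to C3H5O3-; total volume = 0.01893 + 0.03808 = 0.05701 L, so [C3H5O3-] = 0.006519/0.05701 = 0.1144 M.
Kb = Kw/Ka = 1.0e-14 / 1.4 x 10^-4 = 7.14e-11.
[OH^-] = sqrt(Kb x [C3H5O3-]) = sqrt(7.14e-11 x 0.1144) = 2.86e-6 M.
pOH = 5.54, so pH = 14.00 - 5.54 = 8.46.

8.46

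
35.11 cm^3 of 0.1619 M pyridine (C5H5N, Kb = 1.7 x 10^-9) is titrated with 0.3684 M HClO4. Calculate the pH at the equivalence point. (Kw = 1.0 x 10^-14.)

3.09

n(C5H5N) = 0.1619 x 0.03511 = 0.005684 mol; V(HClO4) at equivalence = 0.005684/0.3684 = 0.01543 L.
At equivalence the base is fully converted to C5H5NH+; total volume = 0.05054 L, so [C5H5NH+] = 0.005684/0.05054 = 0.1125 M.
Ka(C5H5NH+) = Kw/Kb = 1.0e-14 / 1.7 x 10^-9 = 5.88e-6.
[H^+] = sqrt(Ka x [C5H5NH+]) = sqrt(5.88e-6 x 0.1125) = 0.000813 M.
pH = -log(0.000813) = 3.09.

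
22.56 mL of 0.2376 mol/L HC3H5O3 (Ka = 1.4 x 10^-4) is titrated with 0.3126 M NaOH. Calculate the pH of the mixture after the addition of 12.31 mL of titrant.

4.26

Initial n(HC3H5O3) = 0.2376 x 0.02256 = 0.005360 mol.
n(NaOH) added = 0.3126 x 0.01231 = 0.003848 mol, converting that many moles of HC3H5O3 to C3H5O3-.
Remaining n(HC3H5O3) = 0.001512 mol; n(C3H5O3-) = 0.003848 mol.
By Henderson-Hasselbalch, pH = pKa + log([A^-]/[HA]) = 3.85 + log(0.003848/0.001512) = 3.85 + (+0.41) = 4.26.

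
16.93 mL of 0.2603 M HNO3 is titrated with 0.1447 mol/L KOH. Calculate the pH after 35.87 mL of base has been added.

12.17

n(acid) = 0.2603 x 0.01693 = 0.004407 mol; n(KOH) added = 0.1447 x 0.03587 = 0.005190 mol.
Base is in excess by 0.005190 - 0.004407 = 0.0007835 mol in a total volume of 0.05280 L.
[OH^-] = 0.0007835/0.05280 = 0.01484 M, so pOH = 1.83 and pH = 14.00 - 1.83 = 12.17.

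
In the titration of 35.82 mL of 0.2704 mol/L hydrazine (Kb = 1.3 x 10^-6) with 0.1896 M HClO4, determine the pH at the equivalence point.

n(N2H4) = 0.2704 x 0.03582 = 0.009686 mol; V(HClO4) at equivalence = 0.009686/0.1896 = 0.05109 L.
At equivalence the base is fully converted to N2H5+; total volume = 0.08691 L, so [N2H5+] = 0.009686/0.08691 = 0.1115 M.
Ka(N2H5+) = Kw/Kb = 1.0e-14 / 1.3 x 10^-6 = 7.69e-9.
[H^+] = sqrt(Ka x [N2H5+]) = sqrt(7.69e-9 x 0.1115) = 2.93e-5 M.
pH = -log(2.93e-5) = 4.53.

4.53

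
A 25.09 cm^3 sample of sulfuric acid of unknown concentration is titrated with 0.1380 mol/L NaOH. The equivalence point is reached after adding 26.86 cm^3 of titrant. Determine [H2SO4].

n(NaOH) delivered = 0.1380 x 0.02686 = 0.003707 mol.
The reaction is 1 H2SO4 + 2 NaOH, so n(H2SO4) = 0.003707 x 1/2 = 0.001853 mol.
[H2SO4] = 0.001853 mol / 0.02509 L = 0.0739 M.

0.0739 M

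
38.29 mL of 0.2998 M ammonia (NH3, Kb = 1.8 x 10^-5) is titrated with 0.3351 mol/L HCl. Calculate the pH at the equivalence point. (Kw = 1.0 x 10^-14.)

n(NH3) = 0.2998 x 0.03829 = 0.01148 mol; V(HCl) at equivalence = 0.01148/0.3351 = 0.03426 L.
At equivalence the base is fully converted to NH4+; total volume = 0.07255 L, so [NH4+] = 0.01148/0.07255 = 0.1582 M.
Ka(NH4+) = Kw/Kb = 1.0e-14 / 1.8 x 10^-5 = 5.56e-10.
[H^+] = sqrt(Ka x [NH4+]) = sqrt(5.56e-10 x 0.1582) = 9.38e-6 M.
pH = -log(9.38e-6) = 5.03.

5.03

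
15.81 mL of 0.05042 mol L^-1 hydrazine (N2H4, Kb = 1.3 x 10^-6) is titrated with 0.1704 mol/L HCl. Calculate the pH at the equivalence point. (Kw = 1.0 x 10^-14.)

4.76

n(N2H4) = 0.05042 x 0.01581 = 0.0007971 mol; V(HCl) at equivalence = 0.0007971/0.1704 = 0.004678 L.
At equivalence the base is fully converted to N2H5+; total volume = 0.02049 L, so [N2H5+] = 0.0007971/0.02049 = 0.03891 M.
Ka(N2H5+) = Kw/Kb = 1.0e-14 / 1.3 x 10^-6 = 7.69e-9.
[H^+] = sqrt(Ka x [N2H5+]) = sqrt(7.69e-9 x 0.03891) = 1.73e-5 M.
pH = -log(1.73e-5) = 4.76.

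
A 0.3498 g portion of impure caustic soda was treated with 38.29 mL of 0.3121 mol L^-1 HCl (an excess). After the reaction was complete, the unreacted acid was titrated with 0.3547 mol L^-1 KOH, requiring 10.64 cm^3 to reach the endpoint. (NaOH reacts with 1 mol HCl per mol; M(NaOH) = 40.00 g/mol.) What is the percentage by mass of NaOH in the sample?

Total n(HCl) added = 0.3121 x 0.03829 = 0.01195 mol.
n(KOH) used = 0.3547 x 0.01064 = 0.003774 mol, which equals the excess n(HCl).
So n(HCl) consumed by the sample = 0.01195 - 0.003774 = 0.008176 mol.
n(NaOH) = 0.008176 / 1 = 0.008176 mol.
mass NaOH = 0.008176 x 40.00 = 0.3271 g, so %NaOH = 0.3271/0.3498 x 100 = 93.5%.

93.5%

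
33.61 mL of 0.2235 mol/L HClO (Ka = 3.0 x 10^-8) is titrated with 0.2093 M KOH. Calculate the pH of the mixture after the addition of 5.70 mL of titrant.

Initial n(HClO) = 0.2235 x 0.03361 = 0.007512 mol.
n(KOH) added = 0.2093 x 0.005700 = 0.001193 mol, converting that many moles of HClO to ClO-.
Remaining n(HClO) = 0.006319 mol; n(ClO-) = 0.001193 mol.
By Henderson-Hasselbalch, pH = pKa + log([A^-]/[HA]) = 7.52 + log(0.001193/0.006319) = 7.52 + (-0.72) = 6.80.

6.80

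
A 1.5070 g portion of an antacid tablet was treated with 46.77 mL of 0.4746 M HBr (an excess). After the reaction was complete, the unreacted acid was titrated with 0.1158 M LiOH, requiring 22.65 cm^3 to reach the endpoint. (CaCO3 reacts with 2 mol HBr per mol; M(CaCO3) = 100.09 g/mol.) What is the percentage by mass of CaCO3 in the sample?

65.0%

Total n(HBr) added = 0.4746 x 0.04677 = 0.02220 mol.
n(LiOH) used = 0.1158 x 0.02265 = 0.002623 mol, which equals the excess n(HBr).
So n(HBr) consumed by the sample = 0.02220 - 0.002623 = 0.01957 mol.
n(CaCO3) = 0.01957 / 2 = 0.009787 mol.
mass CaCO3 = 0.009787 x 100.09 = 0.9796 g, so %CaCO3 = 0.9796/1.5070 x 100 = 65.0%.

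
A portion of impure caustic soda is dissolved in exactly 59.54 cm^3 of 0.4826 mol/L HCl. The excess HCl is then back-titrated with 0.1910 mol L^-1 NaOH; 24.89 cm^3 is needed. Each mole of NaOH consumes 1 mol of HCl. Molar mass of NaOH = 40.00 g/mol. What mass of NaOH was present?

0.959 g

Total n(HCl) added = 0.4826 x 0.05954 = 0.02873 mol.
n(NaOH) used = 0.1910 x 0.02489 = 0.004754 mol, which equals the excess n(HCl).
So n(HCl) consumed by the sample = 0.02873 - 0.004754 = 0.02398 mol.
n(NaOH) = 0.02398 / 1 = 0.02398 mol.
mass = 0.02398 mol x 40.00 g/mol = 0.959 g.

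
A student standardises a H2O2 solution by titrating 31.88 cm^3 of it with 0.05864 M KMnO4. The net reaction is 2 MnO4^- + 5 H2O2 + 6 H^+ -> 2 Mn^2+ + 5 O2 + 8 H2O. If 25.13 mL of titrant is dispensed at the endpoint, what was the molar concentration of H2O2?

0.116 M

n(KMnO4) = 0.05864 x 0.02513 = 0.001474 mol.
From the balanced equation, 2 mol KMnO4 reacts with 5 mol H2O2, so n(H2O2) = 0.001474 x 5/2 = 0.003684 mol.
[H2O2] = 0.003684 / 0.03188 L = 0.116 M.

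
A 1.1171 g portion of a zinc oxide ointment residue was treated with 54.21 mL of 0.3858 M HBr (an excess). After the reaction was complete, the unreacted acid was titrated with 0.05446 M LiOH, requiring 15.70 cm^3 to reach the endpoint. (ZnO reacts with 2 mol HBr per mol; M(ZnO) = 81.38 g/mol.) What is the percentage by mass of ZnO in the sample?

Total n(HBr) added = 0.3858 x 0.05421 = 0.02091 mol.
n(LiOH) used = 0.05446 x 0.01570 = 0.0008550 mol, which equals the excess n(HBr).
So n(HBr) consumed by the sample = 0.02091 - 0.0008550 = 0.02006 mol.
n(ZnO) = 0.02006 / 2 = 0.01003 mol.
mass ZnO = 0.01003 x 81.38 = 0.8162 g, so %ZnO = 0.8162/1.1171 x 100 = 73.1%.

73.1%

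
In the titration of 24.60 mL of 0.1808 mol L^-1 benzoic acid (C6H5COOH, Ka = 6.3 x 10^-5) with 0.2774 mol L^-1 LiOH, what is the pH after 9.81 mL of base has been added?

4.40

Initial n(C6H5COOH) = 0.1808 x 0.02460 = 0.004448 mol.
n(LiOH) added = 0.2774 x 0.009810 = 0.002721 mol, converting that many moles of C6H5COOH to C6H5COO-.
Remaining n(C6H5COOH) = 0.001726 mol; n(C6H5COO-) = 0.002721 mol.
By Henderson-Hasselbalch, pH = pKa + log([A^-]/[HA]) = 4.20 + log(0.002721/0.001726) = 4.20 + (+0.20) = 4.40.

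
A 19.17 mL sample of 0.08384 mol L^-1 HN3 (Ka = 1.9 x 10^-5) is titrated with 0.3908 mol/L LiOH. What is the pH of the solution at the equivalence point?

8.78

n(HN3) = 0.08384 x 0.01917 = 0.001607 mol; V(LiOH) at equivalence = 0.001607/0.3908 = 0.004113 L.
At equivalence all the acid is converted to N3-; total volume = 0.01917 + 0.004113 = 0.02328 L, so [N3-] = 0.001607/0.02328 = 0.06903 M.
Kb = Kw/Ka = 1.0e-14 / 1.9 x 10^-5 = 5.26e-10.
[OH^-] = sqrt(Kb x [N3-]) = sqrt(5.26e-10 x 0.06903) = 6.03e-6 M.
pOH = 5.22, so pH = 14.00 - 5.22 = 8.78.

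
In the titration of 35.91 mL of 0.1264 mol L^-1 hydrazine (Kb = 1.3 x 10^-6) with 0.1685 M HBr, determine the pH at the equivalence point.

n(N2H4) = 0.1264 x 0.03591 = 0.004539 mol; V(HBr) at equivalence = 0.004539/0.1685 = 0.02694 L.
At equivalence the base is fully converted to N2H5+; total volume = 0.06285 L, so [N2H5+] = 0.004539/0.06285 = 0.07222 M.
Ka(N2H5+) = Kw/Kb = 1.0e-14 / 1.3 x 10^-6 = 7.69e-9.
[H^+] = sqrt(Ka x [N2H5+]) = sqrt(7.69e-9 x 0.07222) = 2.36e-5 M.
pH = -log(2.36e-5) = 4.63.

4.63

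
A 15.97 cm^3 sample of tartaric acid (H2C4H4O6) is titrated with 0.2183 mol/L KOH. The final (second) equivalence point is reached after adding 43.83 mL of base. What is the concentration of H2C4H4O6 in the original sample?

n(KOH) = 0.2183 x 0.04383 = 0.009568 mol.
At the final (second) equivalence point, 2 mol OH^- react per mol H2C4H4O6, so n(H2C4H4O6) = 0.009568 / 2 = 0.004784 mol.
[H2C4H4O6] = 0.004784 / 0.01597 L = 0.300 M.

0.300 M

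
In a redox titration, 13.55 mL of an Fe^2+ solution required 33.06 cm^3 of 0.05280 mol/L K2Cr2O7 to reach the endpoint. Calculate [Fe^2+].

n(K2Cr2O7) = 0.05280 x 0.03306 = 0.001746 mol.
From the balanced equation, 1 mol K2Cr2O7 reacts with 6 mol Fe^2+, so n(Fe^2+) = 0.001746 x 6/1 = 0.01047 mol.
[Fe^2+] = 0.01047 / 0.01355 L = 0.773 M.

0.773 M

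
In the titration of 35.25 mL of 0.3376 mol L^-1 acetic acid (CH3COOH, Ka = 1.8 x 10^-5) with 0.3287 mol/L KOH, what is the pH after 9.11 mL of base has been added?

Initial n(CH3COOH) = 0.3376 x 0.03525 = 0.01190 mol.
n(KOH) added = 0.3287 x 0.009110 = 0.002994 mol, converting that many moles of CH3COOH to CH3COO-.
Remaining n(CH3COOH) = 0.008906 mol; n(CH3COO-) = 0.002994 mol.
By Henderson-Hasselbalch, pH = pKa + log([A^-]/[HA]) = 4.74 + log(0.002994/0.008906) = 4.74 + (-0.47) = 4.27.

4.27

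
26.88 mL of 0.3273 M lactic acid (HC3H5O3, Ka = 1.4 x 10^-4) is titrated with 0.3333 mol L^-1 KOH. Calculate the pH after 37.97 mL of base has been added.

12.77

n(acid) = 0.3273 x 0.02688 = 0.008798 mol; n(KOH) added = 0.3333 x 0.03797 = 0.01266 mol.
Base is in excess by 0.01266 - 0.008798 = 0.003858 mol in a total volume of 0.06485 L.
[OH^-] = 0.003858/0.06485 = 0.05948 M, so pOH = 1.23 and pH = 14.00 - 1.23 = 12.77.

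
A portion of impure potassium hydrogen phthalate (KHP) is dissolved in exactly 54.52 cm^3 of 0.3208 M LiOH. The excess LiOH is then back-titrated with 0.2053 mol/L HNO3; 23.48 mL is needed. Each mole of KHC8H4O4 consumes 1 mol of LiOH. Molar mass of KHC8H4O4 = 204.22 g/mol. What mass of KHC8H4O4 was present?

Total n(LiOH) added = 0.3208 x 0.05452 = 0.01749 mol.
n(HNO3) used = 0.2053 x 0.02348 = 0.004820 mol, which equals the excess n(LiOH).
So n(LiOH) consumed by the sample = 0.01749 - 0.004820 = 0.01267 mol.
n(KHC8H4O4) = 0.01267 / 1 = 0.01267 mol.
mass = 0.01267 mol x 204.22 g/mol = 2.59 g.

2.59 g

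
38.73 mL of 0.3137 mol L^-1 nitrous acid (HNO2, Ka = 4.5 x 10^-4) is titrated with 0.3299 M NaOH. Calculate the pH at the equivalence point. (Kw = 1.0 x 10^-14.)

8.28

n(HNO2) = 0.3137 x 0.03873 = 0.01215 mol; V(NaOH) at equivalence = 0.01215/0.3299 = 0.03683 L.
At equivalence all the acid is converted to NO2-; total volume = 0.03873 + 0.03683 = 0.07556 L, so [NO2-] = 0.01215/0.07556 = 0.1608 M.
Kb = Kw/Ka = 1.0e-14 / 4.5 x 10^-4 = 2.22e-11.
[OH^-] = sqrt(Kb x [NO2-]) = sqrt(2.22e-11 x 0.1608) = 1.89e-6 M.
pOH = 5.72, so pH = 14.00 - 5.72 = 8.28.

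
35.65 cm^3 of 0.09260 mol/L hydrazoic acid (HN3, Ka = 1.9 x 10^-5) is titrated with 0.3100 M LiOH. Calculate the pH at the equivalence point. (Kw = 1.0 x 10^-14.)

n(HN3) = 0.09260 x 0.03565 = 0.003301 mol; V(LiOH) at equivalence = 0.003301/0.3100 = 0.01065 L.
At equivalence all the acid is converted to N3-; total volume = 0.03565 + 0.01065 = 0.04630 L, so [N3-] = 0.003301/0.04630 = 0.07130 M.
Kb = Kw/Ka = 1.0e-14 / 1.9 x 10^-5 = 5.26e-10.
[OH^-] = sqrt(Kb x [N3-]) = sqrt(5.26e-10 x 0.07130) = 6.13e-6 M.
pOH = 5.21, so pH = 14.00 - 5.21 = 8.79.

8.79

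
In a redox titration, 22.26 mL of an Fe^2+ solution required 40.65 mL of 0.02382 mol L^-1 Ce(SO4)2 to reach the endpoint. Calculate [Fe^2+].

0.0435 M

n(Ce(SO4)2) = 0.02382 x 0.04065 = 0.0009683 mol.
From the balanced equation, 1 mol Ce(SO4)2 reacts with 1 mol Fe^2+, so n(Fe^2+) = 0.0009683 x 1/1 = 0.0009683 mol.
[Fe^2+] = 0.0009683 / 0.02226 L = 0.0435 M.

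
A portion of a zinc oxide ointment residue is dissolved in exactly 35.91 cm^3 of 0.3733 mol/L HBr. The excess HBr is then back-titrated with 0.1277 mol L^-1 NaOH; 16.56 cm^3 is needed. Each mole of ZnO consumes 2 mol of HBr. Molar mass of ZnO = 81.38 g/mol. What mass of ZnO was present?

Total n(HBr) added = 0.3733 x 0.03591 = 0.01341 mol.
n(NaOH) used = 0.1277 x 0.01656 = 0.002115 mol, which equals the excess n(HBr).
So n(HBr) consumed by the sample = 0.01341 - 0.002115 = 0.01129 mol.
n(ZnO) = 0.01129 / 2 = 0.005645 mol.
mass = 0.005645 mol x 81.38 g/mol = 0.459 g.

0.459 g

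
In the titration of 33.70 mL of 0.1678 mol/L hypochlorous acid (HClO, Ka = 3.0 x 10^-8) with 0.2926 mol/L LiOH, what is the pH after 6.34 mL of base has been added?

Initial n(HClO) = 0.1678 x 0.03370 = 0.005655 mol.
n(LiOH) added = 0.2926 x 0.006340 = 0.001855 mol, converting that many moles of HClO to ClO-.
Remaining n(HClO) = 0.003800 mol; n(ClO-) = 0.001855 mol.
By Henderson-Hasselbalch, pH = pKa + log([A^-]/[HA]) = 7.52 + log(0.001855/0.003800) = 7.52 + (-0.31) = 7.21.

7.21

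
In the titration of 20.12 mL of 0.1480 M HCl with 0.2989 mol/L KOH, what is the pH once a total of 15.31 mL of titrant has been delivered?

n(acid) = 0.1480 x 0.02012 = 0.002978 mol; n(KOH) added = 0.2989 x 0.01531 = 0.004576 mol.
Base is in excess by 0.004576 - 0.002978 = 0.001598 mol in a total volume of 0.03543 L.
[OH^-] = 0.001598/0.03543 = 0.04511 M, so pOH = 1.35 and pH = 14.00 - 1.35 = 12.65.

12.65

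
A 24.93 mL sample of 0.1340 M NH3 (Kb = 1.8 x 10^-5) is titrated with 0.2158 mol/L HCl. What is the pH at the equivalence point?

5.17

n(NH3) = 0.1340 x 0.02493 = 0.003341 mol; V(HCl) at equivalence = 0.003341/0.2158 = 0.01548 L.
At equivalence the base is fully converted to NH4+; total volume = 0.04041 L, so [NH4+] = 0.003341/0.04041 = 0.08267 M.
Ka(NH4+) = Kw/Kb = 1.0e-14 / 1.8 x 10^-5 = 5.56e-10.
[H^+] = sqrt(Ka x [NH4+]) = sqrt(5.56e-10 x 0.08267) = 6.78e-6 M.
pH = -log(6.78e-6) = 5.17.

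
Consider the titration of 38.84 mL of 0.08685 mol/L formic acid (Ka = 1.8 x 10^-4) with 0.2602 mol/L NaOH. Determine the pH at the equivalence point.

8.28

n(HCOOH) = 0.08685 x 0.03884 = 0.003373 mol; V(NaOH) at equivalence = 0.003373/0.2602 = 0.01296 L.
At equivalence all the acid is converted to HCOO-; total volume = 0.03884 + 0.01296 = 0.05180 L, so [HCOO-] = 0.003373/0.05180 = 0.06512 M.
Kb = Kw/Ka = 1.0e-14 / 1.8 x 10^-4 = 5.56e-11.
[OH^-] = sqrt(Kb x [HCOO-]) = sqrt(5.56e-11 x 0.06512) = 1.90e-6 M.
pOH = 5.72, so pH = 14.00 - 5.72 = 8.28.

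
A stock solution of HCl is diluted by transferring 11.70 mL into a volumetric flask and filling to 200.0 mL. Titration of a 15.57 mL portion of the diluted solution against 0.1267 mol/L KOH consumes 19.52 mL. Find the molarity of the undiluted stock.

2.72 M

n(KOH) = 0.1267 x 0.01952 = 0.002473 mol.
n(HCl) in the aliquot = 0.002473 mol.
[diluted HCl] = 0.002473 / 0.01557 = 0.1588 M.
Dilution factor = 200.0/11.70 = 17.09, so [stock] = 0.1588 x 17.09 = 2.72 M.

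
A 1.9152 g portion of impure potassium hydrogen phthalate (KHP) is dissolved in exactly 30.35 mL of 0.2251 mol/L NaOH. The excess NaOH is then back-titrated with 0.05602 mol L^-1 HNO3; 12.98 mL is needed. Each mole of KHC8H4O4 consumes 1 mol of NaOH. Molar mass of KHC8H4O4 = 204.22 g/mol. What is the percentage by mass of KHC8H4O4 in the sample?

Total n(NaOH) added = 0.2251 x 0.03035 = 0.006832 mol.
n(HNO3) used = 0.05602 x 0.01298 = 0.0007271 mol, which equals the excess n(NaOH).
So n(NaOH) consumed by the sample = 0.006832 - 0.0007271 = 0.006105 mol.
n(KHC8H4O4) = 0.006105 / 1 = 0.006105 mol.
mass KHC8H4O4 = 0.006105 x 204.22 = 1.247 g, so %KHC8H4O4 = 1.247/1.9152 x 100 = 65.1%.

65.1%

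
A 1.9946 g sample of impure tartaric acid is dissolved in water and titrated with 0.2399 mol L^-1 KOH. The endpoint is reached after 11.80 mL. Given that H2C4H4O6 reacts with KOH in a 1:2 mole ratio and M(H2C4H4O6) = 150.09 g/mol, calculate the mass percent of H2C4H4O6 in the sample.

n(KOH) = 0.2399 x 0.01180 = 0.002831 mol.
n(H2C4H4O6) = 0.002831 / 2 = 0.001415 mol.
mass of H2C4H4O6 = 0.001415 x 150.09 = 0.2124 g.
% purity = 0.2124 / 1.9946 x 100 = 10.7%.

10.7%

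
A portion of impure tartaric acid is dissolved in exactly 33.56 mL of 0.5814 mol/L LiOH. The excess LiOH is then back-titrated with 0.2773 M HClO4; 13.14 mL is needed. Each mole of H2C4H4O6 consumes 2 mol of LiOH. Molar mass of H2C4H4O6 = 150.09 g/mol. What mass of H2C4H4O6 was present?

1.19 g

Total n(LiOH) added = 0.5814 x 0.03356 = 0.01951 mol.
n(HClO4) used = 0.2773 x 0.01314 = 0.003644 mol, which equals the excess n(LiOH).
So n(LiOH) consumed by the sample = 0.01951 - 0.003644 = 0.01587 mol.
n(H2C4H4O6) = 0.01587 / 2 = 0.007934 mol.
mass = 0.007934 mol x 150.09 g/mol = 1.19 g.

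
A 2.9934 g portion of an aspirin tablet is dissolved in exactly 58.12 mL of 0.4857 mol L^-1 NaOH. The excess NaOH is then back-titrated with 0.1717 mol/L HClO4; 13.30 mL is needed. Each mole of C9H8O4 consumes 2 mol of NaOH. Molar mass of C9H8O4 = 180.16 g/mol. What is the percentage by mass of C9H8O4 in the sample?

78.1%

Total n(NaOH) added = 0.4857 x 0.05812 = 0.02823 mol.
n(HClO4) used = 0.1717 x 0.01330 = 0.002284 mol, which equals the excess n(NaOH).
So n(NaOH) consumed by the sample = 0.02823 - 0.002284 = 0.02595 mol.
n(C9H8O4) = 0.02595 / 2 = 0.01297 mol.
mass C9H8O4 = 0.01297 x 180.16 = 2.337 g, so %C9H8O4 = 2.337/2.9934 x 100 = 78.1%.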